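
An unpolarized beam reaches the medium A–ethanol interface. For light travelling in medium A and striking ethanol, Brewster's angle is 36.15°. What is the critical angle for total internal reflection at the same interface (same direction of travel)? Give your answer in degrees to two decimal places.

θ_c ≈ 46.93°

tan θ_B = n₂/n₁ = tan 36.15° = 0.7306.
Total internal reflection: sin θ_c = n₂/n₁ = 0.7306.
θ_c = arcsin(0.7306) = 46.93°.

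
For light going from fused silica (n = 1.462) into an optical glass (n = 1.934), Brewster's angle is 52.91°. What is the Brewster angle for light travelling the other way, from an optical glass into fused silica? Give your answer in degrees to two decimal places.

The two Brewster angles are complementary: θ_B' = 90° − θ_B = 90° − 52.91° = 37.09°.

θ_B' ≈ 37.09°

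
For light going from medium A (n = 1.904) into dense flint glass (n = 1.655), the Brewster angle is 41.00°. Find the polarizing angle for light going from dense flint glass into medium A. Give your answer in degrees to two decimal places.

θ_B' ≈ 49.00°

The two Brewster angles are complementary: θ_B' = 90° − θ_B = 90° − 41.00° = 49.00°.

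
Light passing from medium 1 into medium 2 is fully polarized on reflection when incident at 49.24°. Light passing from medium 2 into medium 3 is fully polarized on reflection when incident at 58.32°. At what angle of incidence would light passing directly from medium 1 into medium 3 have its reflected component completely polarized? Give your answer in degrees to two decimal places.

θ_B ≈ 61.99°

tan θ_B(1→2) = n₂/n₁ = tan 49.24° = 1.1601.
tan θ_B(2→3) = n₃/n₂ = tan 58.32° = 1.6204.
n₃/n₁ = 1.8799. Then tan θ_B(1→3) = n₃/n₁, so θ_B(1→3) = arctan(1.8799) = 61.99°.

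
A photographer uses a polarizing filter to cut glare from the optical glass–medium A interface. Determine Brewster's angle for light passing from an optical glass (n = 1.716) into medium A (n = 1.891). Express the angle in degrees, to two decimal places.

θ_B ≈ 47.78°

Here n₂/n₁ = 1.891/1.716 = 1.1020, and Brewster's law gives tan θ_B = n₂/n₁.
So θ_B = arctan 1.1020 = 47.78°.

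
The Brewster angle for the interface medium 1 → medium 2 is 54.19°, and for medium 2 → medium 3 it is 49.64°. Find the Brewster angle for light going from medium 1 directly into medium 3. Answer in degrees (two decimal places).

n₂/n₁ = tan 54.19° = 1.3860 and n₃/n₂ = tan 49.64° = 1.1767.
So n₃/n₁ = (n₂/n₁)(n₃/n₂) = 1.3860 × 1.1767 = 1.6309.
θ_B(1→3) = arctan(1.6309) = 58.48°.

θ_B ≈ 58.48°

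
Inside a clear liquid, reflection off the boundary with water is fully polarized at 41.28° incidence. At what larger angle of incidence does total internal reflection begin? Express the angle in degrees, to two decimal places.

From Brewster, n₂/n₁ = tan θ_B = tan 41.28° = 0.8779.
Then sin θ_c = n₂/n₁ = 0.8779, so θ_c = arcsin 0.8779 = 61.39°.

θ_c ≈ 61.39°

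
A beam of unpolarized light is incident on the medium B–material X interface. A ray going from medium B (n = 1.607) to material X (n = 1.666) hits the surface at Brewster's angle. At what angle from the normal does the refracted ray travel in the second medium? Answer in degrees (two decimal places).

tan θ_B = n₂/n₁ = 1.666/1.607 = 1.0367, so θ_B = 46.03°.
At Brewster's angle the reflected and refracted rays are perpendicular, so θ_t = 90° − θ_B = 90° − 46.03° = 43.97°.

θ_t ≈ 43.97°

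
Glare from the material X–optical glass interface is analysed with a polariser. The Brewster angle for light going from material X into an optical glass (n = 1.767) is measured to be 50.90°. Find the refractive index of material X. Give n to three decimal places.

At the Brewster angle, tan θ_B = n₂/n₁ with n₁ on the incident side (material X) and n₂ on the transmitted side (an optical glass).
n₁ = n₂ / tan θ_B = 1.767 / tan 50.90° = 1.436.

n ≈ 1.436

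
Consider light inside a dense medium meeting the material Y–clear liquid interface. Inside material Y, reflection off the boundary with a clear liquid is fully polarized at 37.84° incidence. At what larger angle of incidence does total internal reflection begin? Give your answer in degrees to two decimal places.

From Brewster, n₂/n₁ = tan θ_B = tan 37.84° = 0.7768.
Then sin θ_c = n₂/n₁ = 0.7768, so θ_c = arcsin 0.7768 = 50.97°.

θ_c ≈ 50.97°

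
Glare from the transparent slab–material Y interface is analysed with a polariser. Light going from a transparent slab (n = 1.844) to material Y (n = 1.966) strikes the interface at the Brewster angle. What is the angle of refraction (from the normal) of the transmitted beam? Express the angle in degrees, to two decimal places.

tan θ_B = n₂/n₁ = 1.966/1.844 = 1.0662, so θ_B = 46.83°.
Since θ_B + θ_t = 90° at Brewster incidence, θ_t = 90° − 46.83° = 43.17°.

θ_t ≈ 43.17°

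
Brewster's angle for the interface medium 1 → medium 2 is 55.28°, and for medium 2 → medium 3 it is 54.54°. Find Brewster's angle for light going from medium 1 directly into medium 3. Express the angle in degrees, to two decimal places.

θ_B ≈ 63.73°

Each Brewster angle gives a ratio: n₂/n₁ = tan 55.28° = 1.4431, n₃/n₂ = tan 54.54° = 1.4040.
n₃/n₁ = 2.0262. Then tan θ_B(1→3) = n₃/n₁, so θ_B(1→3) = arctan(2.0262) = 63.73°.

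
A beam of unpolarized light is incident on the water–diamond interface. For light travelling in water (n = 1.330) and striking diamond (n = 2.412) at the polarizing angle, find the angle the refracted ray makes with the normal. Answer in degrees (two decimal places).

First find Brewster's angle: tan θ_B = 2.412/1.330 = 1.8135, giving θ_B = 61.13°.
The refracted ray is perpendicular to the reflected ray, so θ_t = 90° − θ_B = 28.87°.

θ_t ≈ 28.87°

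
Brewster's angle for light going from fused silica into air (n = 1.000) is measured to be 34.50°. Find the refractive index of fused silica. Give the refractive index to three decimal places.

Full polarization of the reflected beam means tan θ_B = n₂/n₁, where n₁ is the incident medium (fused silica).
n₁ = n₂ / tan θ_B = 1.000 / tan 34.50° = 1.455.

n ≈ 1.455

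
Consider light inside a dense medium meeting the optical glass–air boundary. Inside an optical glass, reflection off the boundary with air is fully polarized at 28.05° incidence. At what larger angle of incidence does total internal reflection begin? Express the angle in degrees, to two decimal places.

θ_c ≈ 32.20°

tan θ_B = n₂/n₁ = tan 28.05° = 0.5328.
Total internal reflection: sin θ_c = n₂/n₁ = 0.5328.
θ_c = arcsin(0.5328) = 32.20°.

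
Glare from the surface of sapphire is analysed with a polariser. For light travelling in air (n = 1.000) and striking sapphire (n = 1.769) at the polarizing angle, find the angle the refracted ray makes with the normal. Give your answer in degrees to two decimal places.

θ_t ≈ 29.48°

θ_B = arctan(n₂/n₁) = arctan(1.769/1.000) = 60.52°.
Since θ_B + θ_t = 90° at Brewster incidence, θ_t = 90° − 60.52° = 29.48°.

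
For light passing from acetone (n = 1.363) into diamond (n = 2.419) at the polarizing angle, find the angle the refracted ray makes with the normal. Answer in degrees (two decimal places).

θ_t ≈ 29.40°

tan θ_B = n₂/n₁ = 2.419/1.363 = 1.7748, so θ_B = 60.60°.
At Brewster's angle the reflected and refracted rays are perpendicular, so θ_t = 90° − θ_B = 90° − 60.60° = 29.40°.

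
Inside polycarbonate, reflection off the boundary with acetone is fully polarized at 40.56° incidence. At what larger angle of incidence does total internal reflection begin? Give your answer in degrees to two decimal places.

θ_c ≈ 58.86°

n₂/n₁ = tan 40.56° = 0.8559; the critical angle satisfies sin θ_c = n₂/n₁.
θ_c = arcsin(0.8559) = 58.86°.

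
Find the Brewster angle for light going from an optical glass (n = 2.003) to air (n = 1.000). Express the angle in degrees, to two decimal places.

The reflected p-component vanishes when tan θ_B = n₂/n₁.
tan θ_B = n₂/n₁ = 1.000/2.003 = 0.4993. Taking the arctangent, θ_B = 26.53°.

θ_B ≈ 26.53°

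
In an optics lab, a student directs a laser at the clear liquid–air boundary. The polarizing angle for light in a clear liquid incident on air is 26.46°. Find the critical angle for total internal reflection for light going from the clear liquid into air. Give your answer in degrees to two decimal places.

θ_c ≈ 29.85°

tan θ_B = n₂/n₁ = tan 26.46° = 0.4977.
Total internal reflection: sin θ_c = n₂/n₁ = 0.4977.
θ_c = arcsin(0.4977) = 29.85°.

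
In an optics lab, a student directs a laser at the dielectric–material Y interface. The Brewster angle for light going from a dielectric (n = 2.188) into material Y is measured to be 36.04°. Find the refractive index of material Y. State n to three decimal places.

Full polarization of the reflected beam means tan θ_B = n₂/n₁, where n₁ is the incident medium (a dielectric).
n₂ = n₁ tan θ_B = 2.188 × tan 36.04° = 1.592.

n ≈ 1.592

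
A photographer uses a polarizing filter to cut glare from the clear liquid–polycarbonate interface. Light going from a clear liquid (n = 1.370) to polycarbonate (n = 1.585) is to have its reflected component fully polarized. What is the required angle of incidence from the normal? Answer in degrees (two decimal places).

θ_B ≈ 49.16°

The reflected p-component vanishes when tan θ_B = n₂/n₁.
Brewster's condition: tan θ_B = n₂/n₁ = 1.585/1.370 = 1.1569. Taking the arctangent, θ_B = 49.16°.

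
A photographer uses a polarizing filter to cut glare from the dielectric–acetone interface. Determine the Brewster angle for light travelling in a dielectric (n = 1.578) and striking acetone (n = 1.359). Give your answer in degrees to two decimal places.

θ_B ≈ 40.74°

At Brewster's angle the reflected and refracted rays are perpendicular, which with Snell's law gives tan θ_B = n₂/n₁.
Here n₂/n₁ = 1.359/1.578 = 0.8612, and Brewster's law gives tan θ_B = n₂/n₁. Taking the arctangent, θ_B = 40.74°.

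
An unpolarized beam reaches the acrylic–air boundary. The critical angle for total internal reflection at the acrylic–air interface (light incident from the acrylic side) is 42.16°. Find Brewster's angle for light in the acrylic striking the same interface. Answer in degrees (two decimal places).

n₂/n₁ = sin θ_c = sin 42.16° = 0.6712.
tan θ_B equals the same ratio, so θ_B = arctan(0.6712) = 33.87°.

θ_B ≈ 33.87°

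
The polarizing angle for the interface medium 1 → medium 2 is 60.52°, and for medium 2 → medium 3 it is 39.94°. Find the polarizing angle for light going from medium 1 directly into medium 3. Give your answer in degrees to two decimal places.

θ_B ≈ 55.97°

Each Brewster angle gives a ratio: n₂/n₁ = tan 60.52° = 1.7689, n₃/n₂ = tan 39.94° = 0.8373.
Multiplying, n₃/n₁ = 1.7689 × 0.8373 = 1.4812, and θ_B(1→3) = arctan 1.4812 = 55.97°.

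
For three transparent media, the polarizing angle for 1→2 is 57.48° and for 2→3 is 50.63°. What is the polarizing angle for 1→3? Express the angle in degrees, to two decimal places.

n₂/n₁ = tan 57.48° = 1.5685 and n₃/n₂ = tan 50.63° = 1.2187.
Multiplying, n₃/n₁ = 1.5685 × 1.2187 = 1.9115, and θ_B(1→3) = arctan 1.9115 = 62.38°.

θ_B ≈ 62.38°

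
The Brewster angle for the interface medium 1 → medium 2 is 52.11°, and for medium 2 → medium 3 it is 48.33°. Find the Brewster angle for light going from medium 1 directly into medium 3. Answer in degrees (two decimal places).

Each Brewster angle gives a ratio: n₂/n₁ = tan 52.11° = 1.2850, n₃/n₂ = tan 48.33° = 1.1236.
n₃/n₁ = 1.4438. Then tan θ_B(1→3) = n₃/n₁, so θ_B(1→3) = arctan(1.4438) = 55.29°.

θ_B ≈ 55.29°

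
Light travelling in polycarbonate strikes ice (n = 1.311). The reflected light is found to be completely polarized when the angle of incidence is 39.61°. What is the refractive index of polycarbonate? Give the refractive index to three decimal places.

Full polarization of the reflected beam means tan θ_B = n₂/n₁, where n₁ is the incident medium (polycarbonate).
n₁ = n₂ / tan θ_B = 1.311 / tan 39.61° = 1.584.

n ≈ 1.584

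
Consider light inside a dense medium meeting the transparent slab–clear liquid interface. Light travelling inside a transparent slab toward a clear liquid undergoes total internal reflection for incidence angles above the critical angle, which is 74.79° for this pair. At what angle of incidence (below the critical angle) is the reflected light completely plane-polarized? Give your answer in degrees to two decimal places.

At the critical angle sin θ_c = n₂/n₁, giving n₂/n₁ = sin 74.79° = 0.9650.
Then tan θ_B = n₂/n₁ = 0.9650, so θ_B = arctan 0.9650 = 43.98°.

θ_B ≈ 43.98°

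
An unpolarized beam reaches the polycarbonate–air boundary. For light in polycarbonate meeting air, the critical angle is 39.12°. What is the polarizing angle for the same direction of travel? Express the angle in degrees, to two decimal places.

θ_B ≈ 32.25°

sin θ_c = n₂/n₁, so n₂/n₁ = sin 39.12° = 0.6309.
Brewster: tan θ_B = n₂/n₁ = 0.6309.
θ_B = arctan(0.6309) = 32.25°.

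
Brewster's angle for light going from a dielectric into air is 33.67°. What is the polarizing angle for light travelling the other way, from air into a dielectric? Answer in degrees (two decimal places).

θ_B' ≈ 56.33°

Reversing the direction swaps n₁ and n₂, so tan θ_B' = 1/tan θ_B and θ_B' = 90° − θ_B.
Hence θ_B' = 90° − 33.67° = 56.33°.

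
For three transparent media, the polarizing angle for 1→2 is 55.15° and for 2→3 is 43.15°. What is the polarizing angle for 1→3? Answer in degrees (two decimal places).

θ_B ≈ 53.40°

n₂/n₁ = tan 55.15° = 1.4361 and n₃/n₂ = tan 43.15° = 0.9374.
n₃/n₁ = 1.3463. Then tan θ_B(1→3) = n₃/n₁, so θ_B(1→3) = arctan(1.3463) = 53.40°.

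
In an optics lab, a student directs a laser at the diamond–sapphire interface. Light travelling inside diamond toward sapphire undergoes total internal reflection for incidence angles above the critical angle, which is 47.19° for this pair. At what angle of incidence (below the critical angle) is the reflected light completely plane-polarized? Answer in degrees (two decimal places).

θ_B ≈ 36.26°

At the critical angle sin θ_c = n₂/n₁, giving n₂/n₁ = sin 47.19° = 0.7336.
Then tan θ_B = n₂/n₁ = 0.7336, so θ_B = arctan 0.7336 = 36.26°.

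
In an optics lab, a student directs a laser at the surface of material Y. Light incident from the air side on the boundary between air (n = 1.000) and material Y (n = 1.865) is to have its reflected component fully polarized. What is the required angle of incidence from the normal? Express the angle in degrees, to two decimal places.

θ_B ≈ 61.80°

The reflected p-component vanishes when tan θ_B = n₂/n₁.
tan θ_B = n₂/n₁ = 1.865/1.000 = 1.8650.
So θ_B = arctan 1.8650 = 61.80°.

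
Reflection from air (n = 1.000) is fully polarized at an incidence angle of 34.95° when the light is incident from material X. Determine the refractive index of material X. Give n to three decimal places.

Full polarization of the reflected beam means tan θ_B = n₂/n₁, where n₁ is the incident medium (material X).
n₁ = n₂ / tan θ_B = 1.000 / tan 34.95° = 1.431.

n ≈ 1.431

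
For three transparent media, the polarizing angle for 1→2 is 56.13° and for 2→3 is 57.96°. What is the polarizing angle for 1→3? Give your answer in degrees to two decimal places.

θ_B ≈ 67.21°

tan θ_B(1→2) = n₂/n₁ = tan 56.13° = 1.4898.
tan θ_B(2→3) = n₃/n₂ = tan 57.96° = 1.5979.
So n₃/n₁ = (n₂/n₁)(n₃/n₂) = 1.4898 × 1.5979 = 2.3805.
θ_B(1→3) = arctan(2.3805) = 67.21°.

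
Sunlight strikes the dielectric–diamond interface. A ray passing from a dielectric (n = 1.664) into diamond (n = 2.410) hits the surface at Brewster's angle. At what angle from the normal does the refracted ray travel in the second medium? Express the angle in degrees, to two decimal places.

θ_t ≈ 34.62°

θ_B = arctan(n₂/n₁) = arctan(2.410/1.664) = 55.38°.
At Brewster's angle the reflected and refracted rays are perpendicular, so θ_t = 90° − θ_B = 90° − 55.38° = 34.62°.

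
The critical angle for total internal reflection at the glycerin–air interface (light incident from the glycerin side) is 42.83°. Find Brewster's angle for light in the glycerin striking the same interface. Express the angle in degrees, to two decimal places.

sin θ_c = n₂/n₁, so n₂/n₁ = sin 42.83° = 0.6798.
Brewster: tan θ_B = n₂/n₁ = 0.6798.
θ_B = arctan(0.6798) = 34.21°.

θ_B ≈ 34.21°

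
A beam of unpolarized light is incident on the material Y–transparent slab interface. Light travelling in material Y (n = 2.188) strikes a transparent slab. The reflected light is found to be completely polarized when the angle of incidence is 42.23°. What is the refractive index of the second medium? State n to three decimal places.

n ≈ 1.986

At the polarizing angle, tan θ_B = n₂/n₁ with n₁ on the incident side (material Y) and n₂ on the transmitted side (a transparent slab).
n₂ = n₁ tan θ_B = 2.188 × tan 42.23° = 1.986.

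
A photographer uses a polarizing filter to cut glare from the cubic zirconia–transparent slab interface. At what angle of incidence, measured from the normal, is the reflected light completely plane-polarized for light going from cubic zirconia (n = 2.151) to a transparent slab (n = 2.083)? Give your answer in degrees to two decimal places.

Brewster's condition: tan θ_B = n₂/n₁ = 2.083/2.151 = 0.9684. Taking the arctangent, θ_B = 44.08°.

θ_B ≈ 44.08°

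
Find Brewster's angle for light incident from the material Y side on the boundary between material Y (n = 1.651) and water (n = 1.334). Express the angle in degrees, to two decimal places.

θ_B ≈ 38.94°

tan θ_B = n₂/n₁ = 1.334/1.651 = 0.8080.
θ_B = arctan(0.8080) = 38.94°.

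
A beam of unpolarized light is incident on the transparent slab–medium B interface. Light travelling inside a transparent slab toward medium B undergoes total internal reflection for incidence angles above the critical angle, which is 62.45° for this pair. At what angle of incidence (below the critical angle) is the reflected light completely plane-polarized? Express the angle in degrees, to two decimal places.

n₂/n₁ = sin θ_c = sin 62.45° = 0.8866.
tan θ_B equals the same ratio, so θ_B = arctan(0.8866) = 41.56°.

θ_B ≈ 41.56°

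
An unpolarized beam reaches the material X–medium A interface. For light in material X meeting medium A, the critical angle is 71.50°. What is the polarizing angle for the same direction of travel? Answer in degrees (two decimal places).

θ_B ≈ 43.48°

n₂/n₁ = sin θ_c = sin 71.50° = 0.9483.
tan θ_B equals the same ratio, so θ_B = arctan(0.9483) = 43.48°.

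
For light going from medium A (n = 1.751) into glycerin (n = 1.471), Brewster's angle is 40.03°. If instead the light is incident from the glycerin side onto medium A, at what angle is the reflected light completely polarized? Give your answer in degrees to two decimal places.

Reversing the direction swaps n₁ and n₂, so tan θ_B' = 1/tan θ_B and θ_B' = 90° − θ_B.
Hence θ_B' = 90° − 40.03° = 49.97°.

θ_B' ≈ 49.97°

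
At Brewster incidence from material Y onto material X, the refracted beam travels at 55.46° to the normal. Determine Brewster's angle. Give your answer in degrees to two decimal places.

At Brewster's angle the reflected and refracted rays are perpendicular, so θ_B + θ_t = 90°.
θ_B = 90° − 55.46° = 34.54°.

θ_B ≈ 34.54°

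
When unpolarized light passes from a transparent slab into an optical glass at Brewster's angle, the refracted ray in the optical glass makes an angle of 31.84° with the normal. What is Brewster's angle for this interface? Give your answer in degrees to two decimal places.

θ_B ≈ 58.16°

Brewster's condition makes the reflected and refracted beams perpendicular: θ_B + θ_t = 90°.
So θ_B = 90° − θ_t = 90° − 31.84° = 58.16°.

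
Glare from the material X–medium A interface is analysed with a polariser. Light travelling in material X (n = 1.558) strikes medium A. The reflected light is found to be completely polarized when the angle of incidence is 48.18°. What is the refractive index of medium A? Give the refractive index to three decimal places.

n ≈ 1.741

At the polarizing angle, tan θ_B = n₂/n₁ with n₁ on the incident side (material X) and n₂ on the transmitted side (medium A).
n₂ = n₁ tan θ_B = 1.558 × tan 48.18° = 1.741.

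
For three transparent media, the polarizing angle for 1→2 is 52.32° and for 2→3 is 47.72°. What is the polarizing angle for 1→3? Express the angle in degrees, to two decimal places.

Each Brewster angle gives a ratio: n₂/n₁ = tan 52.32° = 1.2948, n₃/n₂ = tan 47.72° = 1.0998.
So n₃/n₁ = (n₂/n₁)(n₃/n₂) = 1.2948 × 1.0998 = 1.4239.
θ_B(1→3) = arctan(1.4239) = 54.92°.

θ_B ≈ 54.92°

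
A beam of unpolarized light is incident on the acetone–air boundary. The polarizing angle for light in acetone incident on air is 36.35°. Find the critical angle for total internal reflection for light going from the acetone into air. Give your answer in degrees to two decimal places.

tan θ_B = n₂/n₁ = tan 36.35° = 0.7359.
Total internal reflection: sin θ_c = n₂/n₁ = 0.7359.
θ_c = arcsin(0.7359) = 47.38°.

θ_c ≈ 47.38°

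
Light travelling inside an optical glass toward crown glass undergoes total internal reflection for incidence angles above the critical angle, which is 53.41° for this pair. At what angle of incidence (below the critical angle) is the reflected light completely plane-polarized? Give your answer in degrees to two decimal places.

θ_B ≈ 38.76°

n₂/n₁ = sin θ_c = sin 53.41° = 0.8029.
tan θ_B equals the same ratio, so θ_B = arctan(0.8029) = 38.76°.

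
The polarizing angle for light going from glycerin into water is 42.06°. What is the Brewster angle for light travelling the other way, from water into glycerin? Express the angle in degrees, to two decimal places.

θ_B' ≈ 47.94°

tan θ_B' = n₁/n₂ = 1/tan θ_B, so θ_B' = 90° − θ_B.
θ_B' = 90° − 42.06° = 47.94°.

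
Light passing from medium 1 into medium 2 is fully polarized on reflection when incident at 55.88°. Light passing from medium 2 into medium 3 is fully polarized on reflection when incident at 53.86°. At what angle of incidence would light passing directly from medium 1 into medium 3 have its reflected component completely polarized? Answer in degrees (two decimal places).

θ_B ≈ 63.67°

tan θ_B(1→2) = n₂/n₁ = tan 55.88° = 1.4759.
tan θ_B(2→3) = n₃/n₂ = tan 53.86° = 1.3693.
Multiplying, n₃/n₁ = 1.4759 × 1.3693 = 2.0210, and θ_B(1→3) = arctan 2.0210 = 63.67°.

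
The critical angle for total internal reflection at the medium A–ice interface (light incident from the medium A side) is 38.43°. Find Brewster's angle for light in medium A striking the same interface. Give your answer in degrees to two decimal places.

n₂/n₁ = sin θ_c = sin 38.43° = 0.6216.
tan θ_B equals the same ratio, so θ_B = arctan(0.6216) = 31.86°.

θ_B ≈ 31.86°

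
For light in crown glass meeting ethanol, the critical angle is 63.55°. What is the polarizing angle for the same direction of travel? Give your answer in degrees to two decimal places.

θ_B ≈ 41.84°

n₂/n₁ = sin θ_c = sin 63.55° = 0.8953.
tan θ_B equals the same ratio, so θ_B = arctan(0.8953) = 41.84°.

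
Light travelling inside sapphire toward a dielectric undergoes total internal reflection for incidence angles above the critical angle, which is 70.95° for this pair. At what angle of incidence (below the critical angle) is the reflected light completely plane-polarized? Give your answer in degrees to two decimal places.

θ_B ≈ 43.39°

At the critical angle sin θ_c = n₂/n₁, giving n₂/n₁ = sin 70.95° = 0.9452.
Then tan θ_B = n₂/n₁ = 0.9452, so θ_B = arctan 0.9452 = 43.39°.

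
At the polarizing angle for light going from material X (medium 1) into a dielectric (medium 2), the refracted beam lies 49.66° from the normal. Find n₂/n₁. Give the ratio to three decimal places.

n₂/n₁ ≈ 0.849

At Brewster incidence θ_B = 90° − θ_t = 90° − 49.66° = 40.34°.
Then n₂/n₁ = tan θ_B = tan 40.34° = 0.849.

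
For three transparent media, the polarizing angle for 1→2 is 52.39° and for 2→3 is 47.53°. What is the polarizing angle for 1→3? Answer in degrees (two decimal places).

θ_B ≈ 54.81°

Each Brewster angle gives a ratio: n₂/n₁ = tan 52.39° = 1.2981, n₃/n₂ = tan 47.53° = 1.0925.
n₃/n₁ = 1.4181. Then tan θ_B(1→3) = n₃/n₁, so θ_B(1→3) = arctan(1.4181) = 54.81°.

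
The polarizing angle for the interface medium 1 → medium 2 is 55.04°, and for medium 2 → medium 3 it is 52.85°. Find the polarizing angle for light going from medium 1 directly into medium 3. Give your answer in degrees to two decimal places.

θ_B ≈ 62.09°

tan θ_B(1→2) = n₂/n₁ = tan 55.04° = 1.4303.
tan θ_B(2→3) = n₃/n₂ = tan 52.85° = 1.3198.
So n₃/n₁ = (n₂/n₁)(n₃/n₂) = 1.4303 × 1.3198 = 1.8877.
θ_B(1→3) = arctan(1.8877) = 62.09°.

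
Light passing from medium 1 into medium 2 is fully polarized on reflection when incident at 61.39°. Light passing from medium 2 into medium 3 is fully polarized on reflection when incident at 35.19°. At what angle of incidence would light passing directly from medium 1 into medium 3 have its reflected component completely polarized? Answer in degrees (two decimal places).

tan θ_B(1→2) = n₂/n₁ = tan 61.39° = 1.8334.
tan θ_B(2→3) = n₃/n₂ = tan 35.19° = 0.7052.
n₃/n₁ = 1.2928. Then tan θ_B(1→3) = n₃/n₁, so θ_B(1→3) = arctan(1.2928) = 52.28°.

θ_B ≈ 52.28°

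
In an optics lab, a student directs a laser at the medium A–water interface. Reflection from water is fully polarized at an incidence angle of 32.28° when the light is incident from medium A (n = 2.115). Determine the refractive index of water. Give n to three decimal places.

Brewster's law: tan θ_B = n₂/n₁ (light incident in medium A, refracted into water).
n₂ = n₁ tan θ_B = 2.115 × tan 32.28° = 1.336.

n ≈ 1.336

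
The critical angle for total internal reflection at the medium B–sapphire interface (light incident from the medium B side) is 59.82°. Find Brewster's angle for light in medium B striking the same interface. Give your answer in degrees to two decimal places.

θ_B ≈ 40.84°

n₂/n₁ = sin θ_c = sin 59.82° = 0.8645.
tan θ_B equals the same ratio, so θ_B = arctan(0.8645) = 40.84°.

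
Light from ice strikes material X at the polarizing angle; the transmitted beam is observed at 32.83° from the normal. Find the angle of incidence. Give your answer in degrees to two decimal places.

Since the reflected and refracted rays are at right angles at the polarizing angle, θ_B + θ_t = 90°.
So θ_B = 90° − θ_t = 90° − 32.83° = 57.17°.

θ_B ≈ 57.17°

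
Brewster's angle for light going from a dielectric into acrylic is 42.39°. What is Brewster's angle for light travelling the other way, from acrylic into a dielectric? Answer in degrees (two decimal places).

θ_B' ≈ 47.61°

Reversing the direction swaps n₁ and n₂, so tan θ_B' = 1/tan θ_B and θ_B' = 90° − θ_B.
Hence θ_B' = 90° − 42.39° = 47.61°.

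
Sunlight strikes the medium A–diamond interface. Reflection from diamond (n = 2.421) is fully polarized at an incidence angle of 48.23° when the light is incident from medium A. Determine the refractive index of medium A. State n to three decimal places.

At the polarizing angle, tan θ_B = n₂/n₁ with n₁ on the incident side (medium A) and n₂ on the transmitted side (diamond).
n₁ = n₂ / tan θ_B = 2.421 / tan 48.23° = 2.162.

n ≈ 2.162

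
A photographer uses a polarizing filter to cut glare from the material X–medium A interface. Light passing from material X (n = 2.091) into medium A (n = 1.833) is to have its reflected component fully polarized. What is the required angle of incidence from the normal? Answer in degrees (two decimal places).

Brewster's condition: tan θ_B = n₂/n₁ = 1.833/2.091 = 0.8766. Taking the arctangent, θ_B = 41.24°.

θ_B ≈ 41.24°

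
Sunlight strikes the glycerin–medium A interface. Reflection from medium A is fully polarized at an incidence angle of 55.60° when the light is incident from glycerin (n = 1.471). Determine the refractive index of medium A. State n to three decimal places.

Full polarization of the reflected beam means tan θ_B = n₂/n₁, where n₁ is the incident medium (glycerin).
n₂ = n₁ tan θ_B = 1.471 × tan 55.60° = 2.148.

n ≈ 2.148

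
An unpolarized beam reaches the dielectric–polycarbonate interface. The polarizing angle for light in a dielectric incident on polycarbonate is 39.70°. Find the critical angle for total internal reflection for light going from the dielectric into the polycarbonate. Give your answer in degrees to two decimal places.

θ_c ≈ 56.12°

n₂/n₁ = tan 39.70° = 0.8302; the critical angle satisfies sin θ_c = n₂/n₁.
θ_c = arcsin(0.8302) = 56.12°.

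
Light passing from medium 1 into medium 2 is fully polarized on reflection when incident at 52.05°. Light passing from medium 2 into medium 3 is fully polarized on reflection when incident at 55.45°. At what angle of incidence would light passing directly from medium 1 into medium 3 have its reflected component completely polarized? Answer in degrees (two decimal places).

θ_B ≈ 61.76°

n₂/n₁ = tan 52.05° = 1.2822 and n₃/n₂ = tan 55.45° = 1.4523.
So n₃/n₁ = (n₂/n₁)(n₃/n₂) = 1.2822 × 1.4523 = 1.8622.
θ_B(1→3) = arctan(1.8622) = 61.76°.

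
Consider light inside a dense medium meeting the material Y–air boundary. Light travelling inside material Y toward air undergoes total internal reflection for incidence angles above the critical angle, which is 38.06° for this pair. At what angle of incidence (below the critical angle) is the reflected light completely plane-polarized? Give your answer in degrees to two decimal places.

sin θ_c = n₂/n₁, so n₂/n₁ = sin 38.06° = 0.6165.
Brewster: tan θ_B = n₂/n₁ = 0.6165.
θ_B = arctan(0.6165) = 31.65°.

θ_B ≈ 31.65°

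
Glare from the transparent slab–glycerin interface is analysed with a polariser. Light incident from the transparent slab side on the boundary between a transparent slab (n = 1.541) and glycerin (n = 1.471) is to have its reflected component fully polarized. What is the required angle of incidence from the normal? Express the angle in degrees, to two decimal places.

At Brewster's angle the reflected and refracted rays are perpendicular, which with Snell's law gives tan θ_B = n₂/n₁.
Here n₂/n₁ = 1.471/1.541 = 0.9546, and Brewster's law gives tan θ_B = n₂/n₁. Taking the arctangent, θ_B = 43.67°.

θ_B ≈ 43.67°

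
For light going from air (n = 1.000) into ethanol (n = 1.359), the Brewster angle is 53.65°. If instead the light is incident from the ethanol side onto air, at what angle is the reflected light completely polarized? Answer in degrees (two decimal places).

The two Brewster angles are complementary: θ_B' = 90° − θ_B = 90° − 53.65° = 36.35°.

θ_B' ≈ 36.35°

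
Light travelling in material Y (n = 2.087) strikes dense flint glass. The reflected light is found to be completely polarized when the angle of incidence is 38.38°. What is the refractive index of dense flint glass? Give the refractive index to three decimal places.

Full polarization of the reflected beam means tan θ_B = n₂/n₁, where n₁ is the incident medium (material Y).
n₂ = n₁ tan θ_B = 2.087 × tan 38.38° = 1.653.

n ≈ 1.653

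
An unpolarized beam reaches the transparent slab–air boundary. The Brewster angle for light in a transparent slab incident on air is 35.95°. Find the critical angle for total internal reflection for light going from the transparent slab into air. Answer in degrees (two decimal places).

θ_c ≈ 46.49°

tan θ_B = n₂/n₁ = tan 35.95° = 0.7252.
Total internal reflection: sin θ_c = n₂/n₁ = 0.7252.
θ_c = arcsin(0.7252) = 46.49°.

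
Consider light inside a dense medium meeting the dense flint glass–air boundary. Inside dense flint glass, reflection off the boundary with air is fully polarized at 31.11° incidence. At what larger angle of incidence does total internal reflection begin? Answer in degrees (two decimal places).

n₂/n₁ = tan 31.11° = 0.6035; the critical angle satisfies sin θ_c = n₂/n₁.
θ_c = arcsin(0.6035) = 37.12°.

θ_c ≈ 37.12°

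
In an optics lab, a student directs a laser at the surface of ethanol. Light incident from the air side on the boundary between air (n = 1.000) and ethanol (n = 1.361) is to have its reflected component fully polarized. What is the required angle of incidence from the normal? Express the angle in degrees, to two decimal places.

θ_B ≈ 53.69°

tan θ_B = n₂/n₁ = 1.361/1.000 = 1.3610.
So θ_B = arctan 1.3610 = 53.69°.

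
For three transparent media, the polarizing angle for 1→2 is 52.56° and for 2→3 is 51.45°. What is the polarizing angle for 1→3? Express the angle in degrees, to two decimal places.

Each Brewster angle gives a ratio: n₂/n₁ = tan 52.56° = 1.3061, n₃/n₂ = tan 51.45° = 1.2549.
So n₃/n₁ = (n₂/n₁)(n₃/n₂) = 1.3061 × 1.2549 = 1.6390.
θ_B(1→3) = arctan(1.6390) = 58.61°.

θ_B ≈ 58.61°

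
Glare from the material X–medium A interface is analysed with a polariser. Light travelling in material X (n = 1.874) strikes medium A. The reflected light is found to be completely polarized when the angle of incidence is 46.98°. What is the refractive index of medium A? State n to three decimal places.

n ≈ 2.008

At Brewster's angle, tan θ_B = n₂/n₁ with n₁ on the incident side (material X) and n₂ on the transmitted side (medium A).
n₂ = n₁ tan θ_B = 1.874 × tan 46.98° = 2.008.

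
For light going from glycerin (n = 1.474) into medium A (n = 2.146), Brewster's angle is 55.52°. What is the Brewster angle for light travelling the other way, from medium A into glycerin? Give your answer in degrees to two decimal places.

tan θ_B' = n₁/n₂ = 1/tan θ_B, so θ_B' = 90° − θ_B.
θ_B' = 90° − 55.52° = 34.48°.

θ_B' ≈ 34.48°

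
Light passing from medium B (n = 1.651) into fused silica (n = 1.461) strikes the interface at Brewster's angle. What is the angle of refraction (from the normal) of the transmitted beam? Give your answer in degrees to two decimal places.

θ_B = arctan(n₂/n₁) = arctan(1.461/1.651) = 41.51°.
The refracted ray is perpendicular to the reflected ray, so θ_t = 90° − θ_B = 48.49°.

θ_t ≈ 48.49°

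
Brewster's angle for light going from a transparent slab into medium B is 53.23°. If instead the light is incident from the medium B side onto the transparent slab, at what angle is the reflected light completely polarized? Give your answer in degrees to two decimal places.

tan θ_B' = n₁/n₂ = 1/tan θ_B, so θ_B' = 90° − θ_B.
θ_B' = 90° − 53.23° = 36.77°.

θ_B' ≈ 36.77°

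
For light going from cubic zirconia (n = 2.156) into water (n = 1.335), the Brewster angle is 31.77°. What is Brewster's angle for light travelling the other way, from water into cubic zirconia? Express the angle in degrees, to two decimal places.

Reversing the direction swaps n₁ and n₂, so tan θ_B' = 1/tan θ_B and θ_B' = 90° − θ_B.
Hence θ_B' = 90° − 31.77° = 58.23°.

θ_B' ≈ 58.23°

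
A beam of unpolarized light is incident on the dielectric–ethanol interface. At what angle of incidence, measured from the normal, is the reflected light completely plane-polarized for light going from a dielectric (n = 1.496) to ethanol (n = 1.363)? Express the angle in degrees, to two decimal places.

Here n₂/n₁ = 1.363/1.496 = 0.9111, and Brewster's law gives tan θ_B = n₂/n₁.
So θ_B = arctan 0.9111 = 42.34°.

θ_B ≈ 42.34°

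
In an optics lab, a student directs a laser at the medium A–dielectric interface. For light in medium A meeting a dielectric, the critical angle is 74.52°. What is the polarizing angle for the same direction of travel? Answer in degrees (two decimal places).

θ_B ≈ 43.94°

n₂/n₁ = sin θ_c = sin 74.52° = 0.9637.
tan θ_B equals the same ratio, so θ_B = arctan(0.9637) = 43.94°.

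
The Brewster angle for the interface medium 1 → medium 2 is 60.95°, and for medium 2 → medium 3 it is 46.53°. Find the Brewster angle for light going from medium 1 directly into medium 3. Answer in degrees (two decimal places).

θ_B ≈ 62.23°

tan θ_B(1→2) = n₂/n₁ = tan 60.95° = 1.8003.
tan θ_B(2→3) = n₃/n₂ = tan 46.53° = 1.0549.
So n₃/n₁ = (n₂/n₁)(n₃/n₂) = 1.8003 × 1.0549 = 1.8992.
θ_B(1→3) = arctan(1.8992) = 62.23°.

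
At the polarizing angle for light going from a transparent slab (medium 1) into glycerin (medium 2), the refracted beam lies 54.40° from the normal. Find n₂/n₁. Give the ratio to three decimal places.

θ_B + θ_t = 90°, so θ_B = 90° − 54.40° = 35.60°.
tan θ_B = n₂/n₁, so n₂/n₁ = tan 35.60° = 0.716.

n₂/n₁ ≈ 0.716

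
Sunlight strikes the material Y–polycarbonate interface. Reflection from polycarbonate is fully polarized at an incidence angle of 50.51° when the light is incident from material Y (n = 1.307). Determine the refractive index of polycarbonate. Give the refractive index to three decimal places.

At Brewster's angle, tan θ_B = n₂/n₁ with n₁ on the incident side (material Y) and n₂ on the transmitted side (polycarbonate).
n₂ = n₁ tan θ_B = 1.307 × tan 50.51° = 1.586.

n ≈ 1.586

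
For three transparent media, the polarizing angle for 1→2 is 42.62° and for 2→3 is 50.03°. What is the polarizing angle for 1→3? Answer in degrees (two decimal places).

θ_B ≈ 47.67°

n₂/n₁ = tan 42.62° = 0.9202 and n₃/n₂ = tan 50.03° = 1.1930.
Multiplying, n₃/n₁ = 0.9202 × 1.1930 = 1.0978, and θ_B(1→3) = arctan 1.0978 = 47.67°.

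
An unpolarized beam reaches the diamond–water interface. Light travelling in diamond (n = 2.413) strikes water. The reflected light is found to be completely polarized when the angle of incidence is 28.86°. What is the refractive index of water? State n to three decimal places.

At Brewster's angle, tan θ_B = n₂/n₁ with n₁ on the incident side (diamond) and n₂ on the transmitted side (water).
n₂ = n₁ tan θ_B = 2.413 × tan 28.86° = 1.330.

n ≈ 1.330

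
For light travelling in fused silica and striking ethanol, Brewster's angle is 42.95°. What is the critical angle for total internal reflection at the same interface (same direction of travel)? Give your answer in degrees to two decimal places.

θ_c ≈ 68.57°

n₂/n₁ = tan 42.95° = 0.9309; the critical angle satisfies sin θ_c = n₂/n₁.
θ_c = arcsin(0.9309) = 68.57°.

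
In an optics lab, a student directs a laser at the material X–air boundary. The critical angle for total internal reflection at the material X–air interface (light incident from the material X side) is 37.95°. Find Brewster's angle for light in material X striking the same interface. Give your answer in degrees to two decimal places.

sin θ_c = n₂/n₁, so n₂/n₁ = sin 37.95° = 0.6150.
Brewster: tan θ_B = n₂/n₁ = 0.6150.
θ_B = arctan(0.6150) = 31.59°.

θ_B ≈ 31.59°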